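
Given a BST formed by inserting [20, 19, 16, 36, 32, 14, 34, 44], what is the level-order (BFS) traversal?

Tree insertion order: [20, 19, 16, 36, 32, 14, 34, 44]
Tree (level-order array): [20, 19, 36, 16, None, 32, 44, 14, None, None, 34]
BFS from the root, enqueuing left then right child of each popped node:
  queue [20] -> pop 20, enqueue [19, 36], visited so far: [20]
  queue [19, 36] -> pop 19, enqueue [16], visited so far: [20, 19]
  queue [36, 16] -> pop 36, enqueue [32, 44], visited so far: [20, 19, 36]
  queue [16, 32, 44] -> pop 16, enqueue [14], visited so far: [20, 19, 36, 16]
  queue [32, 44, 14] -> pop 32, enqueue [34], visited so far: [20, 19, 36, 16, 32]
  queue [44, 14, 34] -> pop 44, enqueue [none], visited so far: [20, 19, 36, 16, 32, 44]
  queue [14, 34] -> pop 14, enqueue [none], visited so far: [20, 19, 36, 16, 32, 44, 14]
  queue [34] -> pop 34, enqueue [none], visited so far: [20, 19, 36, 16, 32, 44, 14, 34]
Result: [20, 19, 36, 16, 32, 44, 14, 34]


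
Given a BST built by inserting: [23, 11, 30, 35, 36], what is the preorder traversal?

Tree insertion order: [23, 11, 30, 35, 36]
Tree (level-order array): [23, 11, 30, None, None, None, 35, None, 36]
Preorder traversal: [23, 11, 30, 35, 36]


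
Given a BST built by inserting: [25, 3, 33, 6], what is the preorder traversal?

Tree insertion order: [25, 3, 33, 6]
Tree (level-order array): [25, 3, 33, None, 6]
Preorder traversal: [25, 3, 6, 33]


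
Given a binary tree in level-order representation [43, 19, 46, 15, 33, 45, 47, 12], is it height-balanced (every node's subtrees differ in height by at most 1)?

Tree (level-order array): [43, 19, 46, 15, 33, 45, 47, 12]
Definition: a tree is height-balanced if, at every node, |h(left) - h(right)| <= 1 (empty subtree has height -1).
Bottom-up per-node check:
  node 12: h_left=-1, h_right=-1, diff=0 [OK], height=0
  node 15: h_left=0, h_right=-1, diff=1 [OK], height=1
  node 33: h_left=-1, h_right=-1, diff=0 [OK], height=0
  node 19: h_left=1, h_right=0, diff=1 [OK], height=2
  node 45: h_left=-1, h_right=-1, diff=0 [OK], height=0
  node 47: h_left=-1, h_right=-1, diff=0 [OK], height=0
  node 46: h_left=0, h_right=0, diff=0 [OK], height=1
  node 43: h_left=2, h_right=1, diff=1 [OK], height=3
All nodes satisfy the balance condition.
Result: Balanced


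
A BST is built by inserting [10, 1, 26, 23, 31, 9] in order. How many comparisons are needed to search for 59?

Search path for 59: 10 -> 26 -> 31
Found: False
Comparisons: 3


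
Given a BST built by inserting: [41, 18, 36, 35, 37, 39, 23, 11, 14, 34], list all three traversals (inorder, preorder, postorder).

Tree insertion order: [41, 18, 36, 35, 37, 39, 23, 11, 14, 34]
Tree (level-order array): [41, 18, None, 11, 36, None, 14, 35, 37, None, None, 23, None, None, 39, None, 34]
Inorder (L, root, R): [11, 14, 18, 23, 34, 35, 36, 37, 39, 41]
Preorder (root, L, R): [41, 18, 11, 14, 36, 35, 23, 34, 37, 39]
Postorder (L, R, root): [14, 11, 34, 23, 35, 39, 37, 36, 18, 41]


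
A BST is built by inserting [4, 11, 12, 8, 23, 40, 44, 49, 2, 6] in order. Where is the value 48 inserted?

Starting tree (level order): [4, 2, 11, None, None, 8, 12, 6, None, None, 23, None, None, None, 40, None, 44, None, 49]
Insertion path: 4 -> 11 -> 12 -> 23 -> 40 -> 44 -> 49
Result: insert 48 as left child of 49
Final tree (level order): [4, 2, 11, None, None, 8, 12, 6, None, None, 23, None, None, None, 40, None, 44, None, 49, 48]


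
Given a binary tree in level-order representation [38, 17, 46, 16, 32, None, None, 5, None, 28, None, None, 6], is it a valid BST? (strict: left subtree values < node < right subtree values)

Level-order array: [38, 17, 46, 16, 32, None, None, 5, None, 28, None, None, 6]
Validate using subtree bounds (lo, hi): at each node, require lo < value < hi,
then recurse left with hi=value and right with lo=value.
Preorder trace (stopping at first violation):
  at node 38 with bounds (-inf, +inf): OK
  at node 17 with bounds (-inf, 38): OK
  at node 16 with bounds (-inf, 17): OK
  at node 5 with bounds (-inf, 16): OK
  at node 6 with bounds (5, 16): OK
  at node 32 with bounds (17, 38): OK
  at node 28 with bounds (17, 32): OK
  at node 46 with bounds (38, +inf): OK
No violation found at any node.
Result: Valid BST


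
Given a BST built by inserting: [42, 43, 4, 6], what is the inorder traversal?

Tree insertion order: [42, 43, 4, 6]
Tree (level-order array): [42, 4, 43, None, 6]
Inorder traversal: [4, 6, 42, 43]


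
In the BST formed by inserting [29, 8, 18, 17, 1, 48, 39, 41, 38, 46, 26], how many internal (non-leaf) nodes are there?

Tree built from: [29, 8, 18, 17, 1, 48, 39, 41, 38, 46, 26]
Tree (level-order array): [29, 8, 48, 1, 18, 39, None, None, None, 17, 26, 38, 41, None, None, None, None, None, None, None, 46]
Rule: An internal node has at least one child.
Per-node child counts:
  node 29: 2 child(ren)
  node 8: 2 child(ren)
  node 1: 0 child(ren)
  node 18: 2 child(ren)
  node 17: 0 child(ren)
  node 26: 0 child(ren)
  node 48: 1 child(ren)
  node 39: 2 child(ren)
  node 38: 0 child(ren)
  node 41: 1 child(ren)
  node 46: 0 child(ren)
Matching nodes: [29, 8, 18, 48, 39, 41]
Count of internal (non-leaf) nodes: 6


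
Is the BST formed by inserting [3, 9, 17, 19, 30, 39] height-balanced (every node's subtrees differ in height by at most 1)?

Tree (level-order array): [3, None, 9, None, 17, None, 19, None, 30, None, 39]
Definition: a tree is height-balanced if, at every node, |h(left) - h(right)| <= 1 (empty subtree has height -1).
Bottom-up per-node check:
  node 39: h_left=-1, h_right=-1, diff=0 [OK], height=0
  node 30: h_left=-1, h_right=0, diff=1 [OK], height=1
  node 19: h_left=-1, h_right=1, diff=2 [FAIL (|-1-1|=2 > 1)], height=2
  node 17: h_left=-1, h_right=2, diff=3 [FAIL (|-1-2|=3 > 1)], height=3
  node 9: h_left=-1, h_right=3, diff=4 [FAIL (|-1-3|=4 > 1)], height=4
  node 3: h_left=-1, h_right=4, diff=5 [FAIL (|-1-4|=5 > 1)], height=5
Node 19 violates the condition: |-1 - 1| = 2 > 1.
Result: Not balanced


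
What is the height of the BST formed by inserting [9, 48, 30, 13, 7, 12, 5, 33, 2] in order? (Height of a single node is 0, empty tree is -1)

Insertion order: [9, 48, 30, 13, 7, 12, 5, 33, 2]
Tree (level-order array): [9, 7, 48, 5, None, 30, None, 2, None, 13, 33, None, None, 12]
Compute height bottom-up (empty subtree = -1):
  height(2) = 1 + max(-1, -1) = 0
  height(5) = 1 + max(0, -1) = 1
  height(7) = 1 + max(1, -1) = 2
  height(12) = 1 + max(-1, -1) = 0
  height(13) = 1 + max(0, -1) = 1
  height(33) = 1 + max(-1, -1) = 0
  height(30) = 1 + max(1, 0) = 2
  height(48) = 1 + max(2, -1) = 3
  height(9) = 1 + max(2, 3) = 4
Height = 4


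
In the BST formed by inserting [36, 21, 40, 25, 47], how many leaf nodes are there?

Tree built from: [36, 21, 40, 25, 47]
Tree (level-order array): [36, 21, 40, None, 25, None, 47]
Rule: A leaf has 0 children.
Per-node child counts:
  node 36: 2 child(ren)
  node 21: 1 child(ren)
  node 25: 0 child(ren)
  node 40: 1 child(ren)
  node 47: 0 child(ren)
Matching nodes: [25, 47]
Count of leaf nodes: 2


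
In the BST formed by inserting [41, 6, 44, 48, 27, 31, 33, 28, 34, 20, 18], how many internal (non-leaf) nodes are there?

Tree built from: [41, 6, 44, 48, 27, 31, 33, 28, 34, 20, 18]
Tree (level-order array): [41, 6, 44, None, 27, None, 48, 20, 31, None, None, 18, None, 28, 33, None, None, None, None, None, 34]
Rule: An internal node has at least one child.
Per-node child counts:
  node 41: 2 child(ren)
  node 6: 1 child(ren)
  node 27: 2 child(ren)
  node 20: 1 child(ren)
  node 18: 0 child(ren)
  node 31: 2 child(ren)
  node 28: 0 child(ren)
  node 33: 1 child(ren)
  node 34: 0 child(ren)
  node 44: 1 child(ren)
  node 48: 0 child(ren)
Matching nodes: [41, 6, 27, 20, 31, 33, 44]
Count of internal (non-leaf) nodes: 7


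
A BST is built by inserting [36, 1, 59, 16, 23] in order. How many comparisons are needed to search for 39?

Search path for 39: 36 -> 59
Found: False
Comparisons: 2


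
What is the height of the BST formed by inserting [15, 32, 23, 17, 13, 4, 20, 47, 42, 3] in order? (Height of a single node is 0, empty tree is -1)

Insertion order: [15, 32, 23, 17, 13, 4, 20, 47, 42, 3]
Tree (level-order array): [15, 13, 32, 4, None, 23, 47, 3, None, 17, None, 42, None, None, None, None, 20]
Compute height bottom-up (empty subtree = -1):
  height(3) = 1 + max(-1, -1) = 0
  height(4) = 1 + max(0, -1) = 1
  height(13) = 1 + max(1, -1) = 2
  height(20) = 1 + max(-1, -1) = 0
  height(17) = 1 + max(-1, 0) = 1
  height(23) = 1 + max(1, -1) = 2
  height(42) = 1 + max(-1, -1) = 0
  height(47) = 1 + max(0, -1) = 1
  height(32) = 1 + max(2, 1) = 3
  height(15) = 1 + max(2, 3) = 4
Height = 4


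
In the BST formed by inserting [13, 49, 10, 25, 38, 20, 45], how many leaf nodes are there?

Tree built from: [13, 49, 10, 25, 38, 20, 45]
Tree (level-order array): [13, 10, 49, None, None, 25, None, 20, 38, None, None, None, 45]
Rule: A leaf has 0 children.
Per-node child counts:
  node 13: 2 child(ren)
  node 10: 0 child(ren)
  node 49: 1 child(ren)
  node 25: 2 child(ren)
  node 20: 0 child(ren)
  node 38: 1 child(ren)
  node 45: 0 child(ren)
Matching nodes: [10, 20, 45]
Count of leaf nodes: 3


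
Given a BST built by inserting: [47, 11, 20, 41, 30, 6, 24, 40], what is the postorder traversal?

Tree insertion order: [47, 11, 20, 41, 30, 6, 24, 40]
Tree (level-order array): [47, 11, None, 6, 20, None, None, None, 41, 30, None, 24, 40]
Postorder traversal: [6, 24, 40, 30, 41, 20, 11, 47]


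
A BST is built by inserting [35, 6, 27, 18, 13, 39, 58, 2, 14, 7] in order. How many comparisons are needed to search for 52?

Search path for 52: 35 -> 39 -> 58
Found: False
Comparisons: 3


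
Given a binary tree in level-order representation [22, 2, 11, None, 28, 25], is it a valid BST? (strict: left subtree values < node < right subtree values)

Level-order array: [22, 2, 11, None, 28, 25]
Validate using subtree bounds (lo, hi): at each node, require lo < value < hi,
then recurse left with hi=value and right with lo=value.
Preorder trace (stopping at first violation):
  at node 22 with bounds (-inf, +inf): OK
  at node 2 with bounds (-inf, 22): OK
  at node 28 with bounds (2, 22): VIOLATION
Node 28 violates its bound: not (2 < 28 < 22).
Result: Not a valid BST


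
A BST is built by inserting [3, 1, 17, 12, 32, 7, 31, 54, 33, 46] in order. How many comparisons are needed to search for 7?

Search path for 7: 3 -> 17 -> 12 -> 7
Found: True
Comparisons: 4


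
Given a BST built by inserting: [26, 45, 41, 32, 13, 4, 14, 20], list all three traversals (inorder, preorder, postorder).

Tree insertion order: [26, 45, 41, 32, 13, 4, 14, 20]
Tree (level-order array): [26, 13, 45, 4, 14, 41, None, None, None, None, 20, 32]
Inorder (L, root, R): [4, 13, 14, 20, 26, 32, 41, 45]
Preorder (root, L, R): [26, 13, 4, 14, 20, 45, 41, 32]
Postorder (L, R, root): [4, 20, 14, 13, 32, 41, 45, 26]


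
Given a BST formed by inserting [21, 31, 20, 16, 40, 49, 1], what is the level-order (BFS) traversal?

Tree insertion order: [21, 31, 20, 16, 40, 49, 1]
Tree (level-order array): [21, 20, 31, 16, None, None, 40, 1, None, None, 49]
BFS from the root, enqueuing left then right child of each popped node:
  queue [21] -> pop 21, enqueue [20, 31], visited so far: [21]
  queue [20, 31] -> pop 20, enqueue [16], visited so far: [21, 20]
  queue [31, 16] -> pop 31, enqueue [40], visited so far: [21, 20, 31]
  queue [16, 40] -> pop 16, enqueue [1], visited so far: [21, 20, 31, 16]
  queue [40, 1] -> pop 40, enqueue [49], visited so far: [21, 20, 31, 16, 40]
  queue [1, 49] -> pop 1, enqueue [none], visited so far: [21, 20, 31, 16, 40, 1]
  queue [49] -> pop 49, enqueue [none], visited so far: [21, 20, 31, 16, 40, 1, 49]
Result: [21, 20, 31, 16, 40, 1, 49]


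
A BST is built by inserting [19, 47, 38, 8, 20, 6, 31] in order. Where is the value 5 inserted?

Starting tree (level order): [19, 8, 47, 6, None, 38, None, None, None, 20, None, None, 31]
Insertion path: 19 -> 8 -> 6
Result: insert 5 as left child of 6
Final tree (level order): [19, 8, 47, 6, None, 38, None, 5, None, 20, None, None, None, None, 31]


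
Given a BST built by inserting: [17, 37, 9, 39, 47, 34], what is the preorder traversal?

Tree insertion order: [17, 37, 9, 39, 47, 34]
Tree (level-order array): [17, 9, 37, None, None, 34, 39, None, None, None, 47]
Preorder traversal: [17, 9, 37, 34, 39, 47]


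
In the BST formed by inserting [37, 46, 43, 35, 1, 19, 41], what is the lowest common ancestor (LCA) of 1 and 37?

Tree insertion order: [37, 46, 43, 35, 1, 19, 41]
Tree (level-order array): [37, 35, 46, 1, None, 43, None, None, 19, 41]
In a BST, the LCA of p=1, q=37 is the first node v on the
root-to-leaf path with p <= v <= q (go left if both < v, right if both > v).
Walk from root:
  at 37: 1 <= 37 <= 37, this is the LCA
LCA = 37


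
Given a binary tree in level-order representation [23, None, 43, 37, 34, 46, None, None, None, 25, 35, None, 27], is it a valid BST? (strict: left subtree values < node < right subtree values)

Level-order array: [23, None, 43, 37, 34, 46, None, None, None, 25, 35, None, 27]
Validate using subtree bounds (lo, hi): at each node, require lo < value < hi,
then recurse left with hi=value and right with lo=value.
Preorder trace (stopping at first violation):
  at node 23 with bounds (-inf, +inf): OK
  at node 43 with bounds (23, +inf): OK
  at node 37 with bounds (23, 43): OK
  at node 46 with bounds (23, 37): VIOLATION
Node 46 violates its bound: not (23 < 46 < 37).
Result: Not a valid BST


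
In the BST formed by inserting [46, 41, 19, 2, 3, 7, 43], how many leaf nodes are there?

Tree built from: [46, 41, 19, 2, 3, 7, 43]
Tree (level-order array): [46, 41, None, 19, 43, 2, None, None, None, None, 3, None, 7]
Rule: A leaf has 0 children.
Per-node child counts:
  node 46: 1 child(ren)
  node 41: 2 child(ren)
  node 19: 1 child(ren)
  node 2: 1 child(ren)
  node 3: 1 child(ren)
  node 7: 0 child(ren)
  node 43: 0 child(ren)
Matching nodes: [7, 43]
Count of leaf nodes: 2


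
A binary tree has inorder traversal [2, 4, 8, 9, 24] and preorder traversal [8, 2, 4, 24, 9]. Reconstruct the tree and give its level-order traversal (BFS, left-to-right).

Inorder:  [2, 4, 8, 9, 24]
Preorder: [8, 2, 4, 24, 9]
Algorithm: preorder visits root first, so consume preorder in order;
for each root, split the current inorder slice at that value into
left-subtree inorder and right-subtree inorder, then recurse.
Recursive splits:
  root=8; inorder splits into left=[2, 4], right=[9, 24]
  root=2; inorder splits into left=[], right=[4]
  root=4; inorder splits into left=[], right=[]
  root=24; inorder splits into left=[9], right=[]
  root=9; inorder splits into left=[], right=[]
Reconstructed level-order: [8, 2, 24, 4, 9]


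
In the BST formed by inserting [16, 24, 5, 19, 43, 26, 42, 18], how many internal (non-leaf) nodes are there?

Tree built from: [16, 24, 5, 19, 43, 26, 42, 18]
Tree (level-order array): [16, 5, 24, None, None, 19, 43, 18, None, 26, None, None, None, None, 42]
Rule: An internal node has at least one child.
Per-node child counts:
  node 16: 2 child(ren)
  node 5: 0 child(ren)
  node 24: 2 child(ren)
  node 19: 1 child(ren)
  node 18: 0 child(ren)
  node 43: 1 child(ren)
  node 26: 1 child(ren)
  node 42: 0 child(ren)
Matching nodes: [16, 24, 19, 43, 26]
Count of internal (non-leaf) nodes: 5


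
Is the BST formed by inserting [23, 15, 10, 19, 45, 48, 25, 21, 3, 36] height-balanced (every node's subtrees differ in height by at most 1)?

Tree (level-order array): [23, 15, 45, 10, 19, 25, 48, 3, None, None, 21, None, 36]
Definition: a tree is height-balanced if, at every node, |h(left) - h(right)| <= 1 (empty subtree has height -1).
Bottom-up per-node check:
  node 3: h_left=-1, h_right=-1, diff=0 [OK], height=0
  node 10: h_left=0, h_right=-1, diff=1 [OK], height=1
  node 21: h_left=-1, h_right=-1, diff=0 [OK], height=0
  node 19: h_left=-1, h_right=0, diff=1 [OK], height=1
  node 15: h_left=1, h_right=1, diff=0 [OK], height=2
  node 36: h_left=-1, h_right=-1, diff=0 [OK], height=0
  node 25: h_left=-1, h_right=0, diff=1 [OK], height=1
  node 48: h_left=-1, h_right=-1, diff=0 [OK], height=0
  node 45: h_left=1, h_right=0, diff=1 [OK], height=2
  node 23: h_left=2, h_right=2, diff=0 [OK], height=3
All nodes satisfy the balance condition.
Result: Balanced


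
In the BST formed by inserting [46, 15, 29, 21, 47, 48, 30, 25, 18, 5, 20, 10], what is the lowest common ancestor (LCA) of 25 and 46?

Tree insertion order: [46, 15, 29, 21, 47, 48, 30, 25, 18, 5, 20, 10]
Tree (level-order array): [46, 15, 47, 5, 29, None, 48, None, 10, 21, 30, None, None, None, None, 18, 25, None, None, None, 20]
In a BST, the LCA of p=25, q=46 is the first node v on the
root-to-leaf path with p <= v <= q (go left if both < v, right if both > v).
Walk from root:
  at 46: 25 <= 46 <= 46, this is the LCA
LCA = 46


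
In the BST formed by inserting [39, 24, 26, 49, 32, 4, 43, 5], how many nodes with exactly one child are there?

Tree built from: [39, 24, 26, 49, 32, 4, 43, 5]
Tree (level-order array): [39, 24, 49, 4, 26, 43, None, None, 5, None, 32]
Rule: These are nodes with exactly 1 non-null child.
Per-node child counts:
  node 39: 2 child(ren)
  node 24: 2 child(ren)
  node 4: 1 child(ren)
  node 5: 0 child(ren)
  node 26: 1 child(ren)
  node 32: 0 child(ren)
  node 49: 1 child(ren)
  node 43: 0 child(ren)
Matching nodes: [4, 26, 49]
Count of nodes with exactly one child: 3


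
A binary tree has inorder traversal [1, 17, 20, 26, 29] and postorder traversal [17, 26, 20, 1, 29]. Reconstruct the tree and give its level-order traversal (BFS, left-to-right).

Inorder:   [1, 17, 20, 26, 29]
Postorder: [17, 26, 20, 1, 29]
Algorithm: postorder visits root last, so walk postorder right-to-left;
each value is the root of the current inorder slice — split it at that
value, recurse on the right subtree first, then the left.
Recursive splits:
  root=29; inorder splits into left=[1, 17, 20, 26], right=[]
  root=1; inorder splits into left=[], right=[17, 20, 26]
  root=20; inorder splits into left=[17], right=[26]
  root=26; inorder splits into left=[], right=[]
  root=17; inorder splits into left=[], right=[]
Reconstructed level-order: [29, 1, 20, 17, 26]


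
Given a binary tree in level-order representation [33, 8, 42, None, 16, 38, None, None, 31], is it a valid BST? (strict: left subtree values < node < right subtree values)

Level-order array: [33, 8, 42, None, 16, 38, None, None, 31]
Validate using subtree bounds (lo, hi): at each node, require lo < value < hi,
then recurse left with hi=value and right with lo=value.
Preorder trace (stopping at first violation):
  at node 33 with bounds (-inf, +inf): OK
  at node 8 with bounds (-inf, 33): OK
  at node 16 with bounds (8, 33): OK
  at node 31 with bounds (16, 33): OK
  at node 42 with bounds (33, +inf): OK
  at node 38 with bounds (33, 42): OK
No violation found at any node.
Result: Valid BST


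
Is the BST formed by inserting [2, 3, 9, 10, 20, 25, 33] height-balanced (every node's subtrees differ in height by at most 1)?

Tree (level-order array): [2, None, 3, None, 9, None, 10, None, 20, None, 25, None, 33]
Definition: a tree is height-balanced if, at every node, |h(left) - h(right)| <= 1 (empty subtree has height -1).
Bottom-up per-node check:
  node 33: h_left=-1, h_right=-1, diff=0 [OK], height=0
  node 25: h_left=-1, h_right=0, diff=1 [OK], height=1
  node 20: h_left=-1, h_right=1, diff=2 [FAIL (|-1-1|=2 > 1)], height=2
  node 10: h_left=-1, h_right=2, diff=3 [FAIL (|-1-2|=3 > 1)], height=3
  node 9: h_left=-1, h_right=3, diff=4 [FAIL (|-1-3|=4 > 1)], height=4
  node 3: h_left=-1, h_right=4, diff=5 [FAIL (|-1-4|=5 > 1)], height=5
  node 2: h_left=-1, h_right=5, diff=6 [FAIL (|-1-5|=6 > 1)], height=6
Node 20 violates the condition: |-1 - 1| = 2 > 1.
Result: Not balanced


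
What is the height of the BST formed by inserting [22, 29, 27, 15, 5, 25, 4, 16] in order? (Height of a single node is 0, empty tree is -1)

Insertion order: [22, 29, 27, 15, 5, 25, 4, 16]
Tree (level-order array): [22, 15, 29, 5, 16, 27, None, 4, None, None, None, 25]
Compute height bottom-up (empty subtree = -1):
  height(4) = 1 + max(-1, -1) = 0
  height(5) = 1 + max(0, -1) = 1
  height(16) = 1 + max(-1, -1) = 0
  height(15) = 1 + max(1, 0) = 2
  height(25) = 1 + max(-1, -1) = 0
  height(27) = 1 + max(0, -1) = 1
  height(29) = 1 + max(1, -1) = 2
  height(22) = 1 + max(2, 2) = 3
Height = 3


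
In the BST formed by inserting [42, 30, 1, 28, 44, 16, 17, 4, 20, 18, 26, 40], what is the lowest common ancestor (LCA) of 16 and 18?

Tree insertion order: [42, 30, 1, 28, 44, 16, 17, 4, 20, 18, 26, 40]
Tree (level-order array): [42, 30, 44, 1, 40, None, None, None, 28, None, None, 16, None, 4, 17, None, None, None, 20, 18, 26]
In a BST, the LCA of p=16, q=18 is the first node v on the
root-to-leaf path with p <= v <= q (go left if both < v, right if both > v).
Walk from root:
  at 42: both 16 and 18 < 42, go left
  at 30: both 16 and 18 < 30, go left
  at 1: both 16 and 18 > 1, go right
  at 28: both 16 and 18 < 28, go left
  at 16: 16 <= 16 <= 18, this is the LCA
LCA = 16


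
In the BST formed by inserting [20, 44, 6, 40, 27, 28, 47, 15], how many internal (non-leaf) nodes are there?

Tree built from: [20, 44, 6, 40, 27, 28, 47, 15]
Tree (level-order array): [20, 6, 44, None, 15, 40, 47, None, None, 27, None, None, None, None, 28]
Rule: An internal node has at least one child.
Per-node child counts:
  node 20: 2 child(ren)
  node 6: 1 child(ren)
  node 15: 0 child(ren)
  node 44: 2 child(ren)
  node 40: 1 child(ren)
  node 27: 1 child(ren)
  node 28: 0 child(ren)
  node 47: 0 child(ren)
Matching nodes: [20, 6, 44, 40, 27]
Count of internal (non-leaf) nodes: 5


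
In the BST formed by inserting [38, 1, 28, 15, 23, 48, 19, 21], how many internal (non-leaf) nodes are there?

Tree built from: [38, 1, 28, 15, 23, 48, 19, 21]
Tree (level-order array): [38, 1, 48, None, 28, None, None, 15, None, None, 23, 19, None, None, 21]
Rule: An internal node has at least one child.
Per-node child counts:
  node 38: 2 child(ren)
  node 1: 1 child(ren)
  node 28: 1 child(ren)
  node 15: 1 child(ren)
  node 23: 1 child(ren)
  node 19: 1 child(ren)
  node 21: 0 child(ren)
  node 48: 0 child(ren)
Matching nodes: [38, 1, 28, 15, 23, 19]
Count of internal (non-leaf) nodes: 6


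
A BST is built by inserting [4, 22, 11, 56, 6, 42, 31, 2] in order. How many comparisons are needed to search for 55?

Search path for 55: 4 -> 22 -> 56 -> 42
Found: False
Comparisons: 4


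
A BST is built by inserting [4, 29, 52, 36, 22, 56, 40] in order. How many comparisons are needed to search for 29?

Search path for 29: 4 -> 29
Found: True
Comparisons: 2


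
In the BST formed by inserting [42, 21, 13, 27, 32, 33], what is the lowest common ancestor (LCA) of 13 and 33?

Tree insertion order: [42, 21, 13, 27, 32, 33]
Tree (level-order array): [42, 21, None, 13, 27, None, None, None, 32, None, 33]
In a BST, the LCA of p=13, q=33 is the first node v on the
root-to-leaf path with p <= v <= q (go left if both < v, right if both > v).
Walk from root:
  at 42: both 13 and 33 < 42, go left
  at 21: 13 <= 21 <= 33, this is the LCA
LCA = 21


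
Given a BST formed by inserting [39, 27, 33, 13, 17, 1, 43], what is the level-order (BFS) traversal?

Tree insertion order: [39, 27, 33, 13, 17, 1, 43]
Tree (level-order array): [39, 27, 43, 13, 33, None, None, 1, 17]
BFS from the root, enqueuing left then right child of each popped node:
  queue [39] -> pop 39, enqueue [27, 43], visited so far: [39]
  queue [27, 43] -> pop 27, enqueue [13, 33], visited so far: [39, 27]
  queue [43, 13, 33] -> pop 43, enqueue [none], visited so far: [39, 27, 43]
  queue [13, 33] -> pop 13, enqueue [1, 17], visited so far: [39, 27, 43, 13]
  queue [33, 1, 17] -> pop 33, enqueue [none], visited so far: [39, 27, 43, 13, 33]
  queue [1, 17] -> pop 1, enqueue [none], visited so far: [39, 27, 43, 13, 33, 1]
  queue [17] -> pop 17, enqueue [none], visited so far: [39, 27, 43, 13, 33, 1, 17]
Result: [39, 27, 43, 13, 33, 1, 17]


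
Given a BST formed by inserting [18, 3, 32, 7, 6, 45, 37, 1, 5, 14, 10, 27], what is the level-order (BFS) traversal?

Tree insertion order: [18, 3, 32, 7, 6, 45, 37, 1, 5, 14, 10, 27]
Tree (level-order array): [18, 3, 32, 1, 7, 27, 45, None, None, 6, 14, None, None, 37, None, 5, None, 10]
BFS from the root, enqueuing left then right child of each popped node:
  queue [18] -> pop 18, enqueue [3, 32], visited so far: [18]
  queue [3, 32] -> pop 3, enqueue [1, 7], visited so far: [18, 3]
  queue [32, 1, 7] -> pop 32, enqueue [27, 45], visited so far: [18, 3, 32]
  queue [1, 7, 27, 45] -> pop 1, enqueue [none], visited so far: [18, 3, 32, 1]
  queue [7, 27, 45] -> pop 7, enqueue [6, 14], visited so far: [18, 3, 32, 1, 7]
  queue [27, 45, 6, 14] -> pop 27, enqueue [none], visited so far: [18, 3, 32, 1, 7, 27]
  queue [45, 6, 14] -> pop 45, enqueue [37], visited so far: [18, 3, 32, 1, 7, 27, 45]
  queue [6, 14, 37] -> pop 6, enqueue [5], visited so far: [18, 3, 32, 1, 7, 27, 45, 6]
  queue [14, 37, 5] -> pop 14, enqueue [10], visited so far: [18, 3, 32, 1, 7, 27, 45, 6, 14]
  queue [37, 5, 10] -> pop 37, enqueue [none], visited so far: [18, 3, 32, 1, 7, 27, 45, 6, 14, 37]
  queue [5, 10] -> pop 5, enqueue [none], visited so far: [18, 3, 32, 1, 7, 27, 45, 6, 14, 37, 5]
  queue [10] -> pop 10, enqueue [none], visited so far: [18, 3, 32, 1, 7, 27, 45, 6, 14, 37, 5, 10]
Result: [18, 3, 32, 1, 7, 27, 45, 6, 14, 37, 5, 10]


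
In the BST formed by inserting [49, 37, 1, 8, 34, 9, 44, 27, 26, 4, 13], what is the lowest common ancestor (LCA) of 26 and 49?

Tree insertion order: [49, 37, 1, 8, 34, 9, 44, 27, 26, 4, 13]
Tree (level-order array): [49, 37, None, 1, 44, None, 8, None, None, 4, 34, None, None, 9, None, None, 27, 26, None, 13]
In a BST, the LCA of p=26, q=49 is the first node v on the
root-to-leaf path with p <= v <= q (go left if both < v, right if both > v).
Walk from root:
  at 49: 26 <= 49 <= 49, this is the LCA
LCA = 49


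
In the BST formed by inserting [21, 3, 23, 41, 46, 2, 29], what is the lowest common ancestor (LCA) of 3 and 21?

Tree insertion order: [21, 3, 23, 41, 46, 2, 29]
Tree (level-order array): [21, 3, 23, 2, None, None, 41, None, None, 29, 46]
In a BST, the LCA of p=3, q=21 is the first node v on the
root-to-leaf path with p <= v <= q (go left if both < v, right if both > v).
Walk from root:
  at 21: 3 <= 21 <= 21, this is the LCA
LCA = 21


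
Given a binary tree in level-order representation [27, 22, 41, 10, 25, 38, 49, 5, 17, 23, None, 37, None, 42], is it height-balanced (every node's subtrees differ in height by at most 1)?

Tree (level-order array): [27, 22, 41, 10, 25, 38, 49, 5, 17, 23, None, 37, None, 42]
Definition: a tree is height-balanced if, at every node, |h(left) - h(right)| <= 1 (empty subtree has height -1).
Bottom-up per-node check:
  node 5: h_left=-1, h_right=-1, diff=0 [OK], height=0
  node 17: h_left=-1, h_right=-1, diff=0 [OK], height=0
  node 10: h_left=0, h_right=0, diff=0 [OK], height=1
  node 23: h_left=-1, h_right=-1, diff=0 [OK], height=0
  node 25: h_left=0, h_right=-1, diff=1 [OK], height=1
  node 22: h_left=1, h_right=1, diff=0 [OK], height=2
  node 37: h_left=-1, h_right=-1, diff=0 [OK], height=0
  node 38: h_left=0, h_right=-1, diff=1 [OK], height=1
  node 42: h_left=-1, h_right=-1, diff=0 [OK], height=0
  node 49: h_left=0, h_right=-1, diff=1 [OK], height=1
  node 41: h_left=1, h_right=1, diff=0 [OK], height=2
  node 27: h_left=2, h_right=2, diff=0 [OK], height=3
All nodes satisfy the balance condition.
Result: Balanced


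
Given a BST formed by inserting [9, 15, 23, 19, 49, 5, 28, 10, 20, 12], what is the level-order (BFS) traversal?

Tree insertion order: [9, 15, 23, 19, 49, 5, 28, 10, 20, 12]
Tree (level-order array): [9, 5, 15, None, None, 10, 23, None, 12, 19, 49, None, None, None, 20, 28]
BFS from the root, enqueuing left then right child of each popped node:
  queue [9] -> pop 9, enqueue [5, 15], visited so far: [9]
  queue [5, 15] -> pop 5, enqueue [none], visited so far: [9, 5]
  queue [15] -> pop 15, enqueue [10, 23], visited so far: [9, 5, 15]
  queue [10, 23] -> pop 10, enqueue [12], visited so far: [9, 5, 15, 10]
  queue [23, 12] -> pop 23, enqueue [19, 49], visited so far: [9, 5, 15, 10, 23]
  queue [12, 19, 49] -> pop 12, enqueue [none], visited so far: [9, 5, 15, 10, 23, 12]
  queue [19, 49] -> pop 19, enqueue [20], visited so far: [9, 5, 15, 10, 23, 12, 19]
  queue [49, 20] -> pop 49, enqueue [28], visited so far: [9, 5, 15, 10, 23, 12, 19, 49]
  queue [20, 28] -> pop 20, enqueue [none], visited so far: [9, 5, 15, 10, 23, 12, 19, 49, 20]
  queue [28] -> pop 28, enqueue [none], visited so far: [9, 5, 15, 10, 23, 12, 19, 49, 20, 28]
Result: [9, 5, 15, 10, 23, 12, 19, 49, 20, 28]


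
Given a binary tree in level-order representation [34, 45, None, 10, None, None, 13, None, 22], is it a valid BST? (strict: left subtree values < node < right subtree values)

Level-order array: [34, 45, None, 10, None, None, 13, None, 22]
Validate using subtree bounds (lo, hi): at each node, require lo < value < hi,
then recurse left with hi=value and right with lo=value.
Preorder trace (stopping at first violation):
  at node 34 with bounds (-inf, +inf): OK
  at node 45 with bounds (-inf, 34): VIOLATION
Node 45 violates its bound: not (-inf < 45 < 34).
Result: Not a valid BST


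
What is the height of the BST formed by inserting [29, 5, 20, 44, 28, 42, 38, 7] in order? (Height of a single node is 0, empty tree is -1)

Insertion order: [29, 5, 20, 44, 28, 42, 38, 7]
Tree (level-order array): [29, 5, 44, None, 20, 42, None, 7, 28, 38]
Compute height bottom-up (empty subtree = -1):
  height(7) = 1 + max(-1, -1) = 0
  height(28) = 1 + max(-1, -1) = 0
  height(20) = 1 + max(0, 0) = 1
  height(5) = 1 + max(-1, 1) = 2
  height(38) = 1 + max(-1, -1) = 0
  height(42) = 1 + max(0, -1) = 1
  height(44) = 1 + max(1, -1) = 2
  height(29) = 1 + max(2, 2) = 3
Height = 3


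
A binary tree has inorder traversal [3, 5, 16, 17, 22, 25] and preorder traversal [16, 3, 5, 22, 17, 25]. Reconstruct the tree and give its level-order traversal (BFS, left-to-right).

Inorder:  [3, 5, 16, 17, 22, 25]
Preorder: [16, 3, 5, 22, 17, 25]
Algorithm: preorder visits root first, so consume preorder in order;
for each root, split the current inorder slice at that value into
left-subtree inorder and right-subtree inorder, then recurse.
Recursive splits:
  root=16; inorder splits into left=[3, 5], right=[17, 22, 25]
  root=3; inorder splits into left=[], right=[5]
  root=5; inorder splits into left=[], right=[]
  root=22; inorder splits into left=[17], right=[25]
  root=17; inorder splits into left=[], right=[]
  root=25; inorder splits into left=[], right=[]
Reconstructed level-order: [16, 3, 22, 5, 17, 25]


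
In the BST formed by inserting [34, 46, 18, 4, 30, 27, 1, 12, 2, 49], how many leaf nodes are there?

Tree built from: [34, 46, 18, 4, 30, 27, 1, 12, 2, 49]
Tree (level-order array): [34, 18, 46, 4, 30, None, 49, 1, 12, 27, None, None, None, None, 2]
Rule: A leaf has 0 children.
Per-node child counts:
  node 34: 2 child(ren)
  node 18: 2 child(ren)
  node 4: 2 child(ren)
  node 1: 1 child(ren)
  node 2: 0 child(ren)
  node 12: 0 child(ren)
  node 30: 1 child(ren)
  node 27: 0 child(ren)
  node 46: 1 child(ren)
  node 49: 0 child(ren)
Matching nodes: [2, 12, 27, 49]
Count of leaf nodes: 4


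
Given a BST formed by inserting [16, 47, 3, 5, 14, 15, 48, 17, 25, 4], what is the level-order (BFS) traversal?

Tree insertion order: [16, 47, 3, 5, 14, 15, 48, 17, 25, 4]
Tree (level-order array): [16, 3, 47, None, 5, 17, 48, 4, 14, None, 25, None, None, None, None, None, 15]
BFS from the root, enqueuing left then right child of each popped node:
  queue [16] -> pop 16, enqueue [3, 47], visited so far: [16]
  queue [3, 47] -> pop 3, enqueue [5], visited so far: [16, 3]
  queue [47, 5] -> pop 47, enqueue [17, 48], visited so far: [16, 3, 47]
  queue [5, 17, 48] -> pop 5, enqueue [4, 14], visited so far: [16, 3, 47, 5]
  queue [17, 48, 4, 14] -> pop 17, enqueue [25], visited so far: [16, 3, 47, 5, 17]
  queue [48, 4, 14, 25] -> pop 48, enqueue [none], visited so far: [16, 3, 47, 5, 17, 48]
  queue [4, 14, 25] -> pop 4, enqueue [none], visited so far: [16, 3, 47, 5, 17, 48, 4]
  queue [14, 25] -> pop 14, enqueue [15], visited so far: [16, 3, 47, 5, 17, 48, 4, 14]
  queue [25, 15] -> pop 25, enqueue [none], visited so far: [16, 3, 47, 5, 17, 48, 4, 14, 25]
  queue [15] -> pop 15, enqueue [none], visited so far: [16, 3, 47, 5, 17, 48, 4, 14, 25, 15]
Result: [16, 3, 47, 5, 17, 48, 4, 14, 25, 15]


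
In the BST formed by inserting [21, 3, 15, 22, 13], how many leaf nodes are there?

Tree built from: [21, 3, 15, 22, 13]
Tree (level-order array): [21, 3, 22, None, 15, None, None, 13]
Rule: A leaf has 0 children.
Per-node child counts:
  node 21: 2 child(ren)
  node 3: 1 child(ren)
  node 15: 1 child(ren)
  node 13: 0 child(ren)
  node 22: 0 child(ren)
Matching nodes: [13, 22]
Count of leaf nodes: 2


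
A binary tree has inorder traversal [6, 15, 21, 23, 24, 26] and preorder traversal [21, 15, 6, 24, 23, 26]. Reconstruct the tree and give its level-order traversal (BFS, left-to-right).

Inorder:  [6, 15, 21, 23, 24, 26]
Preorder: [21, 15, 6, 24, 23, 26]
Algorithm: preorder visits root first, so consume preorder in order;
for each root, split the current inorder slice at that value into
left-subtree inorder and right-subtree inorder, then recurse.
Recursive splits:
  root=21; inorder splits into left=[6, 15], right=[23, 24, 26]
  root=15; inorder splits into left=[6], right=[]
  root=6; inorder splits into left=[], right=[]
  root=24; inorder splits into left=[23], right=[26]
  root=23; inorder splits into left=[], right=[]
  root=26; inorder splits into left=[], right=[]
Reconstructed level-order: [21, 15, 24, 6, 23, 26]


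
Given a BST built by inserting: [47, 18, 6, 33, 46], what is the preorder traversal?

Tree insertion order: [47, 18, 6, 33, 46]
Tree (level-order array): [47, 18, None, 6, 33, None, None, None, 46]
Preorder traversal: [47, 18, 6, 33, 46]


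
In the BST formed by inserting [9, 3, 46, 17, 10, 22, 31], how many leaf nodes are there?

Tree built from: [9, 3, 46, 17, 10, 22, 31]
Tree (level-order array): [9, 3, 46, None, None, 17, None, 10, 22, None, None, None, 31]
Rule: A leaf has 0 children.
Per-node child counts:
  node 9: 2 child(ren)
  node 3: 0 child(ren)
  node 46: 1 child(ren)
  node 17: 2 child(ren)
  node 10: 0 child(ren)
  node 22: 1 child(ren)
  node 31: 0 child(ren)
Matching nodes: [3, 10, 31]
Count of leaf nodes: 3


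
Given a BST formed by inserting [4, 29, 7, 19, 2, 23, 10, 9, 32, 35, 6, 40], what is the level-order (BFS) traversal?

Tree insertion order: [4, 29, 7, 19, 2, 23, 10, 9, 32, 35, 6, 40]
Tree (level-order array): [4, 2, 29, None, None, 7, 32, 6, 19, None, 35, None, None, 10, 23, None, 40, 9]
BFS from the root, enqueuing left then right child of each popped node:
  queue [4] -> pop 4, enqueue [2, 29], visited so far: [4]
  queue [2, 29] -> pop 2, enqueue [none], visited so far: [4, 2]
  queue [29] -> pop 29, enqueue [7, 32], visited so far: [4, 2, 29]
  queue [7, 32] -> pop 7, enqueue [6, 19], visited so far: [4, 2, 29, 7]
  queue [32, 6, 19] -> pop 32, enqueue [35], visited so far: [4, 2, 29, 7, 32]
  queue [6, 19, 35] -> pop 6, enqueue [none], visited so far: [4, 2, 29, 7, 32, 6]
  queue [19, 35] -> pop 19, enqueue [10, 23], visited so far: [4, 2, 29, 7, 32, 6, 19]
  queue [35, 10, 23] -> pop 35, enqueue [40], visited so far: [4, 2, 29, 7, 32, 6, 19, 35]
  queue [10, 23, 40] -> pop 10, enqueue [9], visited so far: [4, 2, 29, 7, 32, 6, 19, 35, 10]
  queue [23, 40, 9] -> pop 23, enqueue [none], visited so far: [4, 2, 29, 7, 32, 6, 19, 35, 10, 23]
  queue [40, 9] -> pop 40, enqueue [none], visited so far: [4, 2, 29, 7, 32, 6, 19, 35, 10, 23, 40]
  queue [9] -> pop 9, enqueue [none], visited so far: [4, 2, 29, 7, 32, 6, 19, 35, 10, 23, 40, 9]
Result: [4, 2, 29, 7, 32, 6, 19, 35, 10, 23, 40, 9]


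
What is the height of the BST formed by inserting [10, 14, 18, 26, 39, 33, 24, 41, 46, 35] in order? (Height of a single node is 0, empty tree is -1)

Insertion order: [10, 14, 18, 26, 39, 33, 24, 41, 46, 35]
Tree (level-order array): [10, None, 14, None, 18, None, 26, 24, 39, None, None, 33, 41, None, 35, None, 46]
Compute height bottom-up (empty subtree = -1):
  height(24) = 1 + max(-1, -1) = 0
  height(35) = 1 + max(-1, -1) = 0
  height(33) = 1 + max(-1, 0) = 1
  height(46) = 1 + max(-1, -1) = 0
  height(41) = 1 + max(-1, 0) = 1
  height(39) = 1 + max(1, 1) = 2
  height(26) = 1 + max(0, 2) = 3
  height(18) = 1 + max(-1, 3) = 4
  height(14) = 1 + max(-1, 4) = 5
  height(10) = 1 + max(-1, 5) = 6
Height = 6


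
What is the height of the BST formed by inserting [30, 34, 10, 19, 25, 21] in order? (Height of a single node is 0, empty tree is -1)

Insertion order: [30, 34, 10, 19, 25, 21]
Tree (level-order array): [30, 10, 34, None, 19, None, None, None, 25, 21]
Compute height bottom-up (empty subtree = -1):
  height(21) = 1 + max(-1, -1) = 0
  height(25) = 1 + max(0, -1) = 1
  height(19) = 1 + max(-1, 1) = 2
  height(10) = 1 + max(-1, 2) = 3
  height(34) = 1 + max(-1, -1) = 0
  height(30) = 1 + max(3, 0) = 4
Height = 4


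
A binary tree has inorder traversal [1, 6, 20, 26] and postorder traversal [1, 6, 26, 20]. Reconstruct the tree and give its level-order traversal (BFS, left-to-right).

Inorder:   [1, 6, 20, 26]
Postorder: [1, 6, 26, 20]
Algorithm: postorder visits root last, so walk postorder right-to-left;
each value is the root of the current inorder slice — split it at that
value, recurse on the right subtree first, then the left.
Recursive splits:
  root=20; inorder splits into left=[1, 6], right=[26]
  root=26; inorder splits into left=[], right=[]
  root=6; inorder splits into left=[1], right=[]
  root=1; inorder splits into left=[], right=[]
Reconstructed level-order: [20, 6, 26, 1]


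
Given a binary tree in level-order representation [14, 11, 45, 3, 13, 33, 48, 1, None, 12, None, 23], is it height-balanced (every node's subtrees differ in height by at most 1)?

Tree (level-order array): [14, 11, 45, 3, 13, 33, 48, 1, None, 12, None, 23]
Definition: a tree is height-balanced if, at every node, |h(left) - h(right)| <= 1 (empty subtree has height -1).
Bottom-up per-node check:
  node 1: h_left=-1, h_right=-1, diff=0 [OK], height=0
  node 3: h_left=0, h_right=-1, diff=1 [OK], height=1
  node 12: h_left=-1, h_right=-1, diff=0 [OK], height=0
  node 13: h_left=0, h_right=-1, diff=1 [OK], height=1
  node 11: h_left=1, h_right=1, diff=0 [OK], height=2
  node 23: h_left=-1, h_right=-1, diff=0 [OK], height=0
  node 33: h_left=0, h_right=-1, diff=1 [OK], height=1
  node 48: h_left=-1, h_right=-1, diff=0 [OK], height=0
  node 45: h_left=1, h_right=0, diff=1 [OK], height=2
  node 14: h_left=2, h_right=2, diff=0 [OK], height=3
All nodes satisfy the balance condition.
Result: Balanced


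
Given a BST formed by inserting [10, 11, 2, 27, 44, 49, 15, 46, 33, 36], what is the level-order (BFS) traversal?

Tree insertion order: [10, 11, 2, 27, 44, 49, 15, 46, 33, 36]
Tree (level-order array): [10, 2, 11, None, None, None, 27, 15, 44, None, None, 33, 49, None, 36, 46]
BFS from the root, enqueuing left then right child of each popped node:
  queue [10] -> pop 10, enqueue [2, 11], visited so far: [10]
  queue [2, 11] -> pop 2, enqueue [none], visited so far: [10, 2]
  queue [11] -> pop 11, enqueue [27], visited so far: [10, 2, 11]
  queue [27] -> pop 27, enqueue [15, 44], visited so far: [10, 2, 11, 27]
  queue [15, 44] -> pop 15, enqueue [none], visited so far: [10, 2, 11, 27, 15]
  queue [44] -> pop 44, enqueue [33, 49], visited so far: [10, 2, 11, 27, 15, 44]
  queue [33, 49] -> pop 33, enqueue [36], visited so far: [10, 2, 11, 27, 15, 44, 33]
  queue [49, 36] -> pop 49, enqueue [46], visited so far: [10, 2, 11, 27, 15, 44, 33, 49]
  queue [36, 46] -> pop 36, enqueue [none], visited so far: [10, 2, 11, 27, 15, 44, 33, 49, 36]
  queue [46] -> pop 46, enqueue [none], visited so far: [10, 2, 11, 27, 15, 44, 33, 49, 36, 46]
Result: [10, 2, 11, 27, 15, 44, 33, 49, 36, 46]
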